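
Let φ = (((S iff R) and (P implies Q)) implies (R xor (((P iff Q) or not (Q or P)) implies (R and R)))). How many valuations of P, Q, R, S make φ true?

11

P  Q  R  S  |  (S iff R)  (P implies Q)  (P iff Q)  (Q or P)  not (Q or P)  ((P iff Q) or not (Q or P))  (R and R)  φ
0  0  0  0  |      1            1            1         0           1                     1                   0      0
0  0  0  1  |      0            1            1         0           1                     1                   0      1
0  0  1  0  |      0            1            1         0           1                     1                   1      1
0  0  1  1  |      1            1            1         0           1                     1                   1      0
0  1  0  0  |      1            1            0         1           0                     0                   0      1
0  1  0  1  |      0            1            0         1           0                     0                   0      1
0  1  1  0  |      0            1            0         1           0                     0                   1      1
0  1  1  1  |      1            1            0         1           0                     0                   1      0
1  0  0  0  |      1            0            0         1           0                     0                   0      1
1  0  0  1  |      0            0            0         1           0                     0                   0      1
1  0  1  0  |      0            0            0         1           0                     0                   1      1
1  0  1  1  |      1            0            0         1           0                     0                   1      1
1  1  0  0  |      1            1            1         1           0                     1                   0      0
1  1  0  1  |      0            1            1         1           0                     1                   0      1
1  1  1  0  |      0            1            1         1           0                     1                   1      1
1  1  1  1  |      1            1            1         1           0                     1                   1      0
The formula is true on 11 of the 16 rows.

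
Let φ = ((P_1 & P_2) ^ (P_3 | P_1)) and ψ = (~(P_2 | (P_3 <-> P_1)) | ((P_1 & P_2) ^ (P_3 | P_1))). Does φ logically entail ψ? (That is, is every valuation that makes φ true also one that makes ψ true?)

yes

P_1 | P_2 | P_3 | φ | ψ
--- | --- | --- | - | -
 T  |  T  |  T  | F | F
 T  |  T  |  F  | F | F
 T  |  F  |  T  | T | T
 T  |  F  |  F  | T | T
 F  |  T  |  T  | T | T
 F  |  T  |  F  | F | F
 F  |  F  |  T  | T | T
 F  |  F  |  F  | F | F
In every row where φ is true, ψ is also true, so φ ⊨ ψ.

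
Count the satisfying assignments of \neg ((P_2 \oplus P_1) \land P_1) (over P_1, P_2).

3

P_1 | P_2 || (P_2 \oplus P_1) | ((P_2 \oplus P_1) \land P_1) | φ
 T  |  T  ||        F         |              F               | T
 T  |  F  ||        T         |              T               | F
 F  |  T  ||        T         |              F               | T
 F  |  F  ||        F         |              F               | T
The formula is true on 3 of the 4 rows.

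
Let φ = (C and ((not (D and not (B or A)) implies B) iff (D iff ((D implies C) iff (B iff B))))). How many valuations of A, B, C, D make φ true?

5

A | B | C | D | (B or A) | not (B or A) | (D and not (B or A)) | not (D and not (B or A)) | (D implies C) | (B iff B) | φ
- | - | - | - | -------- | ------------ | -------------------- | ------------------------ | ------------- | --------- | -
T | T | T | T |    T     |      F       |          F           |            T             |       T       |     T     | T
T | T | T | F |    T     |      F       |          F           |            T             |       T       |     T     | F
T | T | F | T |    T     |      F       |          F           |            T             |       F       |     T     | F
T | T | F | F |    T     |      F       |          F           |            T             |       T       |     T     | F
T | F | T | T |    T     |      F       |          F           |            T             |       T       |     T     | F
T | F | T | F |    T     |      F       |          F           |            T             |       T       |     T     | T
T | F | F | T |    T     |      F       |          F           |            T             |       F       |     T     | F
T | F | F | F |    T     |      F       |          F           |            T             |       T       |     T     | F
F | T | T | T |    T     |      F       |          F           |            T             |       T       |     T     | T
F | T | T | F |    T     |      F       |          F           |            T             |       T       |     T     | F
F | T | F | T |    T     |      F       |          F           |            T             |       F       |     T     | F
F | T | F | F |    T     |      F       |          F           |            T             |       T       |     T     | F
F | F | T | T |    F     |      T       |          T           |            F             |       T       |     T     | T
F | F | T | F |    F     |      T       |          F           |            T             |       T       |     T     | T
F | F | F | T |    F     |      T       |          T           |            F             |       F       |     T     | F
F | F | F | F |    F     |      T       |          F           |            T             |       T       |     T     | F
The formula is true on 5 of the 16 rows.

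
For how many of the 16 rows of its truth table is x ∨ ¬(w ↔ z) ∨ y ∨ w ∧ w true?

x | y | z | w || (w ↔ z) | ¬(w ↔ z) | (w ∧ w) | (x ∨ ¬(w ↔ z) ∨ y ∨ (w ∧ w))
1 | 1 | 1 | 1 ||    1    |    0     |    1    |              1              
1 | 1 | 1 | 0 ||    0    |    1     |    0    |              1              
1 | 1 | 0 | 1 ||    0    |    1     |    1    |              1              
1 | 1 | 0 | 0 ||    1    |    0     |    0    |              1              
1 | 0 | 1 | 1 ||    1    |    0     |    1    |              1              
1 | 0 | 1 | 0 ||    0    |    1     |    0    |              1              
1 | 0 | 0 | 1 ||    0    |    1     |    1    |              1              
1 | 0 | 0 | 0 ||    1    |    0     |    0    |              1              
0 | 1 | 1 | 1 ||    1    |    0     |    1    |              1              
0 | 1 | 1 | 0 ||    0    |    1     |    0    |              1              
0 | 1 | 0 | 1 ||    0    |    1     |    1    |              1              
0 | 1 | 0 | 0 ||    1    |    0     |    0    |              1              
0 | 0 | 1 | 1 ||    1    |    0     |    1    |              1              
0 | 0 | 1 | 0 ||    0    |    1     |    0    |              1              
0 | 0 | 0 | 1 ||    0    |    1     |    1    |              1              
0 | 0 | 0 | 0 ||    1    |    0     |    0    |              0              
The formula is true on 15 of the 16 rows.

15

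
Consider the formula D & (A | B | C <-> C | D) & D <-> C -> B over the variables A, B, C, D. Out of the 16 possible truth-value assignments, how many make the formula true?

7

A  B  C  D     (A | B | C)  (C | D)  ((A | B | C) <-> (C | D))  (C -> B)  φ
0  0  0  0          0          0                 1                 1      0
0  0  0  1          0          1                 0                 1      0
0  0  1  0          1          1                 1                 0      1
0  0  1  1          1          1                 1                 0      0
0  1  0  0          1          0                 0                 1      0
0  1  0  1          1          1                 1                 1      1
0  1  1  0          1          1                 1                 1      0
0  1  1  1          1          1                 1                 1      1
1  0  0  0          1          0                 0                 1      0
1  0  0  1          1          1                 1                 1      1
1  0  1  0          1          1                 1                 0      1
1  0  1  1          1          1                 1                 0      0
1  1  0  0          1          0                 0                 1      0
1  1  0  1          1          1                 1                 1      1
1  1  1  0          1          1                 1                 1      0
1  1  1  1          1          1                 1                 1      1
The formula is true on 7 of the 16 rows.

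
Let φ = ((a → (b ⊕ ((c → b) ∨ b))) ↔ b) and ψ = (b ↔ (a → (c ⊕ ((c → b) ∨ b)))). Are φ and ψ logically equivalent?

not equivalent

a | b | c || φ | ψ
T | T | T || F | F
T | T | F || F | T
T | F | T || T | F
T | F | F || F | F
F | T | T || T | T
F | T | F || T | T
F | F | T || F | F
F | F | F || F | F
The columns differ at a=T, b=T, c=F (φ=F, ψ=T), so they are not equivalent.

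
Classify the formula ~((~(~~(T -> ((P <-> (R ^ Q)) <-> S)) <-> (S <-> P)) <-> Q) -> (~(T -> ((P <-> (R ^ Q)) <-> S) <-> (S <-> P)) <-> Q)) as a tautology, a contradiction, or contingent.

  P   |   Q   |   R   |   S   |   T   |   φ  
----- | ----- | ----- | ----- | ----- | -----
False | False | False | False | False | False
False | False | False | False |  True | False
False | False | False |  True | False | False
False | False | False |  True |  True | False
False | False |  True | False | False | False
False | False |  True | False |  True | False
False | False |  True |  True | False | False
False | False |  True |  True |  True | False
False |  True | False | False | False | False
False |  True | False | False |  True | False
False |  True | False |  True | False | False
False |  True | False |  True |  True | False
False |  True |  True | False | False | False
False |  True |  True | False |  True | False
False |  True |  True |  True | False | False
False |  True |  True |  True |  True | False
 True | False | False | False | False | False
 True | False | False | False |  True | False
 True | False | False |  True | False | False
 True | False | False |  True |  True | False
 True | False |  True | False | False | False
 True | False |  True | False |  True | False
 True | False |  True |  True | False | False
 True | False |  True |  True |  True | False
 True |  True | False | False | False | False
 True |  True | False | False |  True | False
 True |  True | False |  True | False | False
 True |  True | False |  True |  True | False
 True |  True |  True | False | False | False
 True |  True |  True | False |  True | False
 True |  True |  True |  True | False | False
 True |  True |  True |  True |  True | False
Every row is False, so the formula is a contradiction.

contradiction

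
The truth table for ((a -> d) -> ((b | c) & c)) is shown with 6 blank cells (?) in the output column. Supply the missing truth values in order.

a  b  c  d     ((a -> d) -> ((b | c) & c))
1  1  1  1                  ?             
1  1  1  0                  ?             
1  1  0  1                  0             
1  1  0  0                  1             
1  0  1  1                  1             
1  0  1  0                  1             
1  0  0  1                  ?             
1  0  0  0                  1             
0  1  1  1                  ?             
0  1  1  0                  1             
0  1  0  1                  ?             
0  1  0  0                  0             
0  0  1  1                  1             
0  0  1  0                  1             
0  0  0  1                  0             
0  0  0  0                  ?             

1, 1, 0, 1, 0, 0

Row a=1, b=1, c=1, d=1: (a -> d) = 1, ((b | c) & c) = 1, so ((a -> d) -> ((b | c) & c)) = 1.
Row a=1, b=1, c=1, d=0: (a -> d) = 0, ((b | c) & c) = 1, so ((a -> d) -> ((b | c) & c)) = 1.
Row a=1, b=0, c=0, d=1: (a -> d) = 1, ((b | c) & c) = 0, so ((a -> d) -> ((b | c) & c)) = 0.
Row a=0, b=1, c=1, d=1: (a -> d) = 1, ((b | c) & c) = 1, so ((a -> d) -> ((b | c) & c)) = 1.
Row a=0, b=1, c=0, d=1: (a -> d) = 1, ((b | c) & c) = 0, so ((a -> d) -> ((b | c) & c)) = 0.
Row a=0, b=0, c=0, d=0: (a -> d) = 1, ((b | c) & c) = 0, so ((a -> d) -> ((b | c) & c)) = 0.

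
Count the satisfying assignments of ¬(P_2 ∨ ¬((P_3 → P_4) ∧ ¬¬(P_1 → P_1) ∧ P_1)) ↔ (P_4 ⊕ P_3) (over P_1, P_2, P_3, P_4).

P_1  P_2  P_3  P_4  |  (P_3 → P_4)  (P_1 → P_1)  ¬(P_1 → P_1)  ¬¬(P_1 → P_1)  (¬¬(P_1 → P_1) ∧ P_1)  (P_4 ⊕ P_3)  φ
 T    T    T    T   |       T            T            F              T                  T                 F       T
 T    T    T    F   |       F            T            F              T                  T                 T       F
 T    T    F    T   |       T            T            F              T                  T                 T       F
 T    T    F    F   |       T            T            F              T                  T                 F       T
 T    F    T    T   |       T            T            F              T                  T                 F       F
 T    F    T    F   |       F            T            F              T                  T                 T       F
 T    F    F    T   |       T            T            F              T                  T                 T       T
 T    F    F    F   |       T            T            F              T                  T                 F       F
 F    T    T    T   |       T            T            F              T                  F                 F       T
 F    T    T    F   |       F            T            F              T                  F                 T       F
 F    T    F    T   |       T            T            F              T                  F                 T       F
 F    T    F    F   |       T            T            F              T                  F                 F       T
 F    F    T    T   |       T            T            F              T                  F                 F       T
 F    F    T    F   |       F            T            F              T                  F                 T       F
 F    F    F    T   |       T            T            F              T                  F                 T       F
 F    F    F    F   |       T            T            F              T                  F                 F       T
The formula is true on 7 of the 16 rows.

7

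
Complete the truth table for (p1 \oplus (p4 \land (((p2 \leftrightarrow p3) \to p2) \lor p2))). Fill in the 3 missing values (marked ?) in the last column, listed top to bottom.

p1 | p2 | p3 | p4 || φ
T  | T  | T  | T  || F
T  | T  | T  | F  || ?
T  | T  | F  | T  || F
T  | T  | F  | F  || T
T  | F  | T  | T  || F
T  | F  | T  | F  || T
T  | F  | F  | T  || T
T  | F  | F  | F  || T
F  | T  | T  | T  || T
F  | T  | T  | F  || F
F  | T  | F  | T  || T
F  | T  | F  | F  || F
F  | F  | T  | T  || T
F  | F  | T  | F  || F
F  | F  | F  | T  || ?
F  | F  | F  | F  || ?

Row p1=T, p2=T, p3=T, p4=F: (p4 \land (((p2 \leftrightarrow p3) \to p2) \lor p2)) = F, so the formula = T.
Row p1=F, p2=F, p3=F, p4=T: (p4 \land (((p2 \leftrightarrow p3) \to p2) \lor p2)) = F, so the formula = F.
Row p1=F, p2=F, p3=F, p4=F: (p4 \land (((p2 \leftrightarrow p3) \to p2) \lor p2)) = F, so the formula = F.

T, F, F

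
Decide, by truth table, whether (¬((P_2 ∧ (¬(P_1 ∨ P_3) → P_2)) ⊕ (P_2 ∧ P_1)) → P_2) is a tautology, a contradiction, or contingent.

 P_1  |  P_2  |  P_3  ||   φ  
 True |  True |  True ||  True
 True |  True | False ||  True
 True | False |  True || False
 True | False | False || False
False |  True |  True ||  True
False |  True | False ||  True
False | False |  True || False
False | False | False || False
4 of 8 rows are True, so the formula is contingent.

contingent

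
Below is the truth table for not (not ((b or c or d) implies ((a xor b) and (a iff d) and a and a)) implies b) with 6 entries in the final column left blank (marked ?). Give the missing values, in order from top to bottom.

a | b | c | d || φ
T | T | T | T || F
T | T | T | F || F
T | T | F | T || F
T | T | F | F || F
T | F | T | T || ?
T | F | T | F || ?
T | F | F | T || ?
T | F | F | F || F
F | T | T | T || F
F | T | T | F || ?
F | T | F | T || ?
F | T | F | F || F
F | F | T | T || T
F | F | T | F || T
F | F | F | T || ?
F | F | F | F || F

F, T, F, F, F, T

Row a=T, b=F, c=T, d=T: not ((b or c or d) implies ((a xor b) and (a iff d) and a and a)) = F, (not ((b or c or d) implies ((a xor b) and (a iff d) and a and a)) implies b) = T, so the formula = F.
Row a=T, b=F, c=T, d=F: not ((b or c or d) implies ((a xor b) and (a iff d) and a and a)) = T, (not ((b or c or d) implies ((a xor b) and (a iff d) and a and a)) implies b) = F, so the formula = T.
Row a=T, b=F, c=F, d=T: not ((b or c or d) implies ((a xor b) and (a iff d) and a and a)) = F, (not ((b or c or d) implies ((a xor b) and (a iff d) and a and a)) implies b) = T, so the formula = F.
Row a=F, b=T, c=T, d=F: not ((b or c or d) implies ((a xor b) and (a iff d) and a and a)) = T, (not ((b or c or d) implies ((a xor b) and (a iff d) and a and a)) implies b) = T, so the formula = F.
Row a=F, b=T, c=F, d=T: not ((b or c or d) implies ((a xor b) and (a iff d) and a and a)) = T, (not ((b or c or d) implies ((a xor b) and (a iff d) and a and a)) implies b) = T, so the formula = F.
Row a=F, b=F, c=F, d=T: not ((b or c or d) implies ((a xor b) and (a iff d) and a and a)) = T, (not ((b or c or d) implies ((a xor b) and (a iff d) and a and a)) implies b) = F, so the formula = T.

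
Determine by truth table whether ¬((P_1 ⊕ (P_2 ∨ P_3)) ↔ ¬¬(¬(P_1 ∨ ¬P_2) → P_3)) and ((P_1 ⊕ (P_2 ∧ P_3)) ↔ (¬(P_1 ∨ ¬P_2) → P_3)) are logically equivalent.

not equivalent

P_1 | P_2 | P_3 | φ | ψ
--- | --- | --- | - | -
 F  |  F  |  F  | T | F
 F  |  F  |  T  | F | F
 F  |  T  |  F  | T | T
 F  |  T  |  T  | F | T
 T  |  F  |  F  | F | T
 T  |  F  |  T  | T | T
 T  |  T  |  F  | T | T
 T  |  T  |  T  | T | F
The columns differ at P_1=F, P_2=F, P_3=F (φ=T, ψ=F), so they are not equivalent.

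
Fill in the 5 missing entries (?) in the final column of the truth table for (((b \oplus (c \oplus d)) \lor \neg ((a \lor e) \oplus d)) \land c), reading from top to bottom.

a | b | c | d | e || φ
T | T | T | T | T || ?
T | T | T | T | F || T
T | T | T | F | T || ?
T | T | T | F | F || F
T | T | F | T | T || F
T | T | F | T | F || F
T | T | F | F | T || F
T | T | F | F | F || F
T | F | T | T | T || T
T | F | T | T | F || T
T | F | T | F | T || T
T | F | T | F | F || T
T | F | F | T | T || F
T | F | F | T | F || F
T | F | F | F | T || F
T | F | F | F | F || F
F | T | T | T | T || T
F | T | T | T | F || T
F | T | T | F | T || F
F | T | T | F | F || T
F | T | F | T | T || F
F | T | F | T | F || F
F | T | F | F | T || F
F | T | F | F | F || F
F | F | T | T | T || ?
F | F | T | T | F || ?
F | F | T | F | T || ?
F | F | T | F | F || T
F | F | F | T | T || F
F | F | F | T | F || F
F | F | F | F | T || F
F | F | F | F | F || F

Row a=T, b=T, c=T, d=T, e=T: ((b \oplus (c \oplus d)) \lor \neg ((a \lor e) \oplus d)) = T, so the formula = T.
Row a=T, b=T, c=T, d=F, e=T: ((b \oplus (c \oplus d)) \lor \neg ((a \lor e) \oplus d)) = F, so the formula = F.
Row a=F, b=F, c=T, d=T, e=T: ((b \oplus (c \oplus d)) \lor \neg ((a \lor e) \oplus d)) = T, so the formula = T.
Row a=F, b=F, c=T, d=T, e=F: ((b \oplus (c \oplus d)) \lor \neg ((a \lor e) \oplus d)) = F, so the formula = F.
Row a=F, b=F, c=T, d=F, e=T: ((b \oplus (c \oplus d)) \lor \neg ((a \lor e) \oplus d)) = T, so the formula = T.

T, F, T, F, T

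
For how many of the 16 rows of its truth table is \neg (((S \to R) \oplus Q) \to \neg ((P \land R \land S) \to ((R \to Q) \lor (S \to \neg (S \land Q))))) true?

  P   |   Q   |   R   |   S   || (S \to R) | ((S \to R) \oplus Q) | (P \land R \land S) | (R \to Q) | (S \land Q) | \neg (S \land Q) | (S \to \neg (S \land Q)) |   φ  
 True |  True |  True |  True ||    True   |        False         |         True        |    True   |     True    |      False       |          False           | False
 True |  True |  True | False ||    True   |        False         |        False        |    True   |    False    |       True       |           True           | False
 True |  True | False |  True ||   False   |         True         |        False        |    True   |     True    |      False       |          False           |  True
 True |  True | False | False ||    True   |        False         |        False        |    True   |    False    |       True       |           True           | False
 True | False |  True |  True ||    True   |         True         |         True        |   False   |    False    |       True       |           True           |  True
 True | False |  True | False ||    True   |         True         |        False        |   False   |    False    |       True       |           True           |  True
 True | False | False |  True ||   False   |        False         |        False        |    True   |    False    |       True       |           True           | False
 True | False | False | False ||    True   |         True         |        False        |    True   |    False    |       True       |           True           |  True
False |  True |  True |  True ||    True   |        False         |        False        |    True   |     True    |      False       |          False           | False
False |  True |  True | False ||    True   |        False         |        False        |    True   |    False    |       True       |           True           | False
False |  True | False |  True ||   False   |         True         |        False        |    True   |     True    |      False       |          False           |  True
False |  True | False | False ||    True   |        False         |        False        |    True   |    False    |       True       |           True           | False
False | False |  True |  True ||    True   |         True         |        False        |   False   |    False    |       True       |           True           |  True
False | False |  True | False ||    True   |         True         |        False        |   False   |    False    |       True       |           True           |  True
False | False | False |  True ||   False   |        False         |        False        |    True   |    False    |       True       |           True           | False
False | False | False | False ||    True   |         True         |        False        |    True   |    False    |       True       |           True           |  True
The formula is true on 8 of the 16 rows.

8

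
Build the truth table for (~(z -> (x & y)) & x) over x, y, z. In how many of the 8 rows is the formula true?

1

x | y | z | (~(z -> (x & y)) & x)
- | - | - | ---------------------
T | T | T |           F          
T | T | F |           F          
T | F | T |           T          
T | F | F |           F          
F | T | T |           F          
F | T | F |           F          
F | F | T |           F          
F | F | F |           F          
The formula is true on 1 of the 8 rows.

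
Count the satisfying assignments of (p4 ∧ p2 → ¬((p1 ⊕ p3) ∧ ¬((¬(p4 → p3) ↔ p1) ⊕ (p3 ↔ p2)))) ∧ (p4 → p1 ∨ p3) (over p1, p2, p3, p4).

p1 | p2 | p3 | p4 | φ
-- | -- | -- | -- | -
T  | T  | T  | T  | T
T  | T  | T  | F  | T
T  | T  | F  | T  | T
T  | T  | F  | F  | T
T  | F  | T  | T  | T
T  | F  | T  | F  | T
T  | F  | F  | T  | T
T  | F  | F  | F  | T
F  | T  | T  | T  | F
F  | T  | T  | F  | T
F  | T  | F  | T  | F
F  | T  | F  | F  | T
F  | F  | T  | T  | T
F  | F  | T  | F  | T
F  | F  | F  | T  | F
F  | F  | F  | F  | T
The formula is true on 13 of the 16 rows.

13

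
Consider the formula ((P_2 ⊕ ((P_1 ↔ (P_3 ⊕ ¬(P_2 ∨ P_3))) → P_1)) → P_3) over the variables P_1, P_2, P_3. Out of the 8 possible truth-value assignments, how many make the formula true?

5

P_1  P_2  P_3  |  φ
 T    T    T   |  T
 T    T    F   |  T
 T    F    T   |  T
 T    F    F   |  F
 F    T    T   |  T
 F    T    F   |  F
 F    F    T   |  T
 F    F    F   |  F
The formula is true on 5 of the 8 rows.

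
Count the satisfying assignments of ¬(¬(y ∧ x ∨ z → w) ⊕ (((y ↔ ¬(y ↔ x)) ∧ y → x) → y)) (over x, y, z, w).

9

x | y | z | w | φ
- | - | - | - | -
T | T | T | T | F
T | T | T | F | T
T | T | F | T | F
T | T | F | F | T
T | F | T | T | T
T | F | T | F | F
T | F | F | T | T
T | F | F | F | T
F | T | T | T | F
F | T | T | F | T
F | T | F | T | F
F | T | F | F | F
F | F | T | T | T
F | F | T | F | F
F | F | F | T | T
F | F | F | F | T
The formula is true on 9 of the 16 rows.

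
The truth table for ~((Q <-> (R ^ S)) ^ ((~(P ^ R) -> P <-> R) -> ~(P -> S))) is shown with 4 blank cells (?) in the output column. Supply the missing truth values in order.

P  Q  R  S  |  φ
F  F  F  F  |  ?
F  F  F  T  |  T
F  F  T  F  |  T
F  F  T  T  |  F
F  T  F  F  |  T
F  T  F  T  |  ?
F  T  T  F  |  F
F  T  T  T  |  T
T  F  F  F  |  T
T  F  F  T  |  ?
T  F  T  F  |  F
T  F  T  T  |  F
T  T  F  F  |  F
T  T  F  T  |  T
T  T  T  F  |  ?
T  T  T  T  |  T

Row P=F, Q=F, R=F, S=F: (Q <-> (R ^ S)) = T, ((~(P ^ R) -> P <-> R) -> ~(P -> S)) = F, ((Q <-> (R ^ S)) ^ ((~(P ^ R) -> P <-> R) -> ~(P -> S))) = T, so the formula = F.
Row P=F, Q=T, R=F, S=T: (Q <-> (R ^ S)) = T, ((~(P ^ R) -> P <-> R) -> ~(P -> S)) = F, ((Q <-> (R ^ S)) ^ ((~(P ^ R) -> P <-> R) -> ~(P -> S))) = T, so the formula = F.
Row P=T, Q=F, R=F, S=T: (Q <-> (R ^ S)) = F, ((~(P ^ R) -> P <-> R) -> ~(P -> S)) = T, ((Q <-> (R ^ S)) ^ ((~(P ^ R) -> P <-> R) -> ~(P -> S))) = T, so the formula = F.
Row P=T, Q=T, R=T, S=F: (Q <-> (R ^ S)) = T, ((~(P ^ R) -> P <-> R) -> ~(P -> S)) = T, ((Q <-> (R ^ S)) ^ ((~(P ^ R) -> P <-> R) -> ~(P -> S))) = F, so the formula = T.

F, F, F, T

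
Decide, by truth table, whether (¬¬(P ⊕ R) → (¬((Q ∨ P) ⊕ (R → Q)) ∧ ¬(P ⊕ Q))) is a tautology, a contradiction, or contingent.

contingent

P  Q  R  |  (P ⊕ R)  ¬(P ⊕ R)  ¬¬(P ⊕ R)  (Q ∨ P)  (R → Q)  ((Q ∨ P) ⊕ (R → Q))  ¬((Q ∨ P) ⊕ (R → Q))  (P ⊕ Q)  ¬(P ⊕ Q)  φ
0  0  0  |     0        1          0         0        1              1                    0               0        1      1
0  0  1  |     1        0          1         0        0              0                    1               0        1      1
0  1  0  |     0        1          0         1        1              0                    1               1        0      1
0  1  1  |     1        0          1         1        1              0                    1               1        0      0
1  0  0  |     1        0          1         1        1              0                    1               1        0      0
1  0  1  |     0        1          0         1        0              1                    0               1        0      1
1  1  0  |     1        0          1         1        1              0                    1               0        1      1
1  1  1  |     0        1          0         1        1              0                    1               0        1      1
6 of 8 rows are 1, so the formula is contingent.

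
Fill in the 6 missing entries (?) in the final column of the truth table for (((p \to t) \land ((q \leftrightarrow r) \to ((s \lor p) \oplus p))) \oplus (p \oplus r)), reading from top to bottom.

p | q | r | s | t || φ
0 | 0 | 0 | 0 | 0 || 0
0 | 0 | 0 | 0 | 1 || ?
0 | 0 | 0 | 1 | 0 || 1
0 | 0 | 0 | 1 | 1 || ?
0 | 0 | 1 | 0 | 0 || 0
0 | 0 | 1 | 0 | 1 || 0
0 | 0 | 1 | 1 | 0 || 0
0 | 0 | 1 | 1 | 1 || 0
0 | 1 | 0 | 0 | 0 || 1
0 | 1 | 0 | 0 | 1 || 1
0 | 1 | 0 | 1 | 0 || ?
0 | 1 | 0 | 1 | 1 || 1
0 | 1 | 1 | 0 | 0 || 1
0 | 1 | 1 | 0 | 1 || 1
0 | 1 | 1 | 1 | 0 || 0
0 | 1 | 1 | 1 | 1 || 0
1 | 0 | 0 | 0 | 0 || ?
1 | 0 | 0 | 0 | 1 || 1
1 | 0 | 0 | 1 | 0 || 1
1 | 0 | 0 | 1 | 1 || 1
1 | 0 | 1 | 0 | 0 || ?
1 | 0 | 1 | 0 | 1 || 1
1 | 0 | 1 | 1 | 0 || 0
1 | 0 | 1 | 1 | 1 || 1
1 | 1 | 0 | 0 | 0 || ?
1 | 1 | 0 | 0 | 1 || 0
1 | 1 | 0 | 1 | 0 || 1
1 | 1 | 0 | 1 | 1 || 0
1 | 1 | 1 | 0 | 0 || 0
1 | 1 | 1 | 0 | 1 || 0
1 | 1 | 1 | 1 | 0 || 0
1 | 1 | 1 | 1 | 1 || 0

Row p=0, q=0, r=0, s=0, t=1: ((p \to t) \land ((q \leftrightarrow r) \to ((s \lor p) \oplus p))) = 0, (p \oplus r) = 0, so the formula = 0.
Row p=0, q=0, r=0, s=1, t=1: ((p \to t) \land ((q \leftrightarrow r) \to ((s \lor p) \oplus p))) = 1, (p \oplus r) = 0, so the formula = 1.
Row p=0, q=1, r=0, s=1, t=0: ((p \to t) \land ((q \leftrightarrow r) \to ((s \lor p) \oplus p))) = 1, (p \oplus r) = 0, so the formula = 1.
Row p=1, q=0, r=0, s=0, t=0: ((p \to t) \land ((q \leftrightarrow r) \to ((s \lor p) \oplus p))) = 0, (p \oplus r) = 1, so the formula = 1.
Row p=1, q=0, r=1, s=0, t=0: ((p \to t) \land ((q \leftrightarrow r) \to ((s \lor p) \oplus p))) = 0, (p \oplus r) = 0, so the formula = 0.
Row p=1, q=1, r=0, s=0, t=0: ((p \to t) \land ((q \leftrightarrow r) \to ((s \lor p) \oplus p))) = 0, (p \oplus r) = 1, so the formula = 1.

0, 1, 1, 1, 0, 1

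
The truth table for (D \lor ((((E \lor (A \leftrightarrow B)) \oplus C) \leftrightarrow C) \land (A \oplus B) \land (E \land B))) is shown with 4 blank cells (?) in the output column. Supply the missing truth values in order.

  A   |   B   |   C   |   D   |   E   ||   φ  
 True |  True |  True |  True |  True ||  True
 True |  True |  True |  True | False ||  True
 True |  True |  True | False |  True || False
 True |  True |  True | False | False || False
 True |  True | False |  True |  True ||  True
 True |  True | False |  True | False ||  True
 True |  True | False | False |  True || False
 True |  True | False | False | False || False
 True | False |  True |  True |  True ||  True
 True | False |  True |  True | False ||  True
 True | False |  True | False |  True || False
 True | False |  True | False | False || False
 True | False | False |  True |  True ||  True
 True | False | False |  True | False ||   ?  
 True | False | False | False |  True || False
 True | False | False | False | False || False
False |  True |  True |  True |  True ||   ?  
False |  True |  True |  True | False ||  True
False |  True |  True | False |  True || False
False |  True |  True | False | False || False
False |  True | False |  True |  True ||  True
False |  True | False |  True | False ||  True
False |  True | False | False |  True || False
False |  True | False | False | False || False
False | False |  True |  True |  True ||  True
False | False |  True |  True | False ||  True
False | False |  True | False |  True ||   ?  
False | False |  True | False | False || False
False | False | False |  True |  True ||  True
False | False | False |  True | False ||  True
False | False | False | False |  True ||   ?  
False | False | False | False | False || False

Row A=True, B=False, C=False, D=True, E=False: ((((E \lor (A \leftrightarrow B)) \oplus C) \leftrightarrow C) \land (A \oplus B) \land (E \land B)) = False, so the formula = True.
Row A=False, B=True, C=True, D=True, E=True: ((((E \lor (A \leftrightarrow B)) \oplus C) \leftrightarrow C) \land (A \oplus B) \land (E \land B)) = False, so the formula = True.
Row A=False, B=False, C=True, D=False, E=True: ((((E \lor (A \leftrightarrow B)) \oplus C) \leftrightarrow C) \land (A \oplus B) \land (E \land B)) = False, so the formula = False.
Row A=False, B=False, C=False, D=False, E=True: ((((E \lor (A \leftrightarrow B)) \oplus C) \leftrightarrow C) \land (A \oplus B) \land (E \land B)) = False, so the formula = False.

True, True, False, False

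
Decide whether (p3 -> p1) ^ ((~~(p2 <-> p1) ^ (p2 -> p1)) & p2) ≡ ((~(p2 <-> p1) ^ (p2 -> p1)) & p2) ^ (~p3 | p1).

  p1     p2     p3   |    φ      ψ  
 True   True   True  |   True  False
 True   True  False  |   True  False
 True  False   True  |   True   True
 True  False  False  |   True   True
False   True   True  |  False   True
False   True  False  |   True  False
False  False   True  |  False  False
False  False  False  |   True   True
The columns differ at p1=True, p2=True, p3=True (φ=True, ψ=False), so they are not equivalent.

not equivalent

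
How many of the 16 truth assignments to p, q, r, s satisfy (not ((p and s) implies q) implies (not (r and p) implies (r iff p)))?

15

p  q  r  s  |  (p and s)  ((p and s) implies q)  not ((p and s) implies q)  (r and p)  not (r and p)  (r iff p)  φ
T  T  T  T  |      T                T                        F                  T            F            T      T
T  T  T  F  |      F                T                        F                  T            F            T      T
T  T  F  T  |      T                T                        F                  F            T            F      T
T  T  F  F  |      F                T                        F                  F            T            F      T
T  F  T  T  |      T                F                        T                  T            F            T      T
T  F  T  F  |      F                T                        F                  T            F            T      T
T  F  F  T  |      T                F                        T                  F            T            F      F
T  F  F  F  |      F                T                        F                  F            T            F      T
F  T  T  T  |      F                T                        F                  F            T            F      T
F  T  T  F  |      F                T                        F                  F            T            F      T
F  T  F  T  |      F                T                        F                  F            T            T      T
F  T  F  F  |      F                T                        F                  F            T            T      T
F  F  T  T  |      F                T                        F                  F            T            F      T
F  F  T  F  |      F                T                        F                  F            T            F      T
F  F  F  T  |      F                T                        F                  F            T            T      T
F  F  F  F  |      F                T                        F                  F            T            T      T
The formula is true on 15 of the 16 rows.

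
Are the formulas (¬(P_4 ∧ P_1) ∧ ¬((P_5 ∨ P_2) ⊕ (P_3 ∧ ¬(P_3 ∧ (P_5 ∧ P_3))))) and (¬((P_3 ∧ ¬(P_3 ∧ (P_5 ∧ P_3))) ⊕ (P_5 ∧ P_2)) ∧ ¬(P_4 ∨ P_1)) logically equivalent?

P_1 | P_2 | P_3 | P_4 | P_5 | φ | ψ
--- | --- | --- | --- | --- | - | -
 T  |  T  |  T  |  T  |  T  | F | F
 T  |  T  |  T  |  T  |  F  | F | F
 T  |  T  |  T  |  F  |  T  | F | F
 T  |  T  |  T  |  F  |  F  | T | F
 T  |  T  |  F  |  T  |  T  | F | F
 T  |  T  |  F  |  T  |  F  | F | F
 T  |  T  |  F  |  F  |  T  | F | F
 T  |  T  |  F  |  F  |  F  | F | F
 T  |  F  |  T  |  T  |  T  | F | F
 T  |  F  |  T  |  T  |  F  | F | F
 T  |  F  |  T  |  F  |  T  | F | F
 T  |  F  |  T  |  F  |  F  | F | F
 T  |  F  |  F  |  T  |  T  | F | F
 T  |  F  |  F  |  T  |  F  | F | F
 T  |  F  |  F  |  F  |  T  | F | F
 T  |  F  |  F  |  F  |  F  | T | F
 F  |  T  |  T  |  T  |  T  | F | F
 F  |  T  |  T  |  T  |  F  | T | F
 F  |  T  |  T  |  F  |  T  | F | F
 F  |  T  |  T  |  F  |  F  | T | F
 F  |  T  |  F  |  T  |  T  | F | F
 F  |  T  |  F  |  T  |  F  | F | F
 F  |  T  |  F  |  F  |  T  | F | F
 F  |  T  |  F  |  F  |  F  | F | T
 F  |  F  |  T  |  T  |  T  | F | F
 F  |  F  |  T  |  T  |  F  | F | F
 F  |  F  |  T  |  F  |  T  | F | T
 F  |  F  |  T  |  F  |  F  | F | F
 F  |  F  |  F  |  T  |  T  | F | F
 F  |  F  |  F  |  T  |  F  | T | F
 F  |  F  |  F  |  F  |  T  | F | T
 F  |  F  |  F  |  F  |  F  | T | T
The columns differ at P_1=T, P_2=T, P_3=T, P_4=F, P_5=F (φ=T, ψ=F), so they are not equivalent.

not equivalent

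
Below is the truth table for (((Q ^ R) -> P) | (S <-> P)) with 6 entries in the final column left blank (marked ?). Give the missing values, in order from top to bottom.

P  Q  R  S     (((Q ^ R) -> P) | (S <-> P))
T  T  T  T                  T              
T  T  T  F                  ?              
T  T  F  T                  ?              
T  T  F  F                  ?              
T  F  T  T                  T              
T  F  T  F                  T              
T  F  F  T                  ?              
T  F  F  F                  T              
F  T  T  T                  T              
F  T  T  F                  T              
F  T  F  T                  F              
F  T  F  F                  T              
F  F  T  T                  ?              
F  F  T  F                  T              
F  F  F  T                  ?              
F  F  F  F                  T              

T, T, T, T, F, T

Row P=T, Q=T, R=T, S=F: ((Q ^ R) -> P) = T, (S <-> P) = F, so (((Q ^ R) -> P) | (S <-> P)) = T.
Row P=T, Q=T, R=F, S=T: ((Q ^ R) -> P) = T, (S <-> P) = T, so (((Q ^ R) -> P) | (S <-> P)) = T.
Row P=T, Q=T, R=F, S=F: ((Q ^ R) -> P) = T, (S <-> P) = F, so (((Q ^ R) -> P) | (S <-> P)) = T.
Row P=T, Q=F, R=F, S=T: ((Q ^ R) -> P) = T, (S <-> P) = T, so (((Q ^ R) -> P) | (S <-> P)) = T.
Row P=F, Q=F, R=T, S=T: ((Q ^ R) -> P) = F, (S <-> P) = F, so (((Q ^ R) -> P) | (S <-> P)) = F.
Row P=F, Q=F, R=F, S=T: ((Q ^ R) -> P) = T, (S <-> P) = F, so (((Q ^ R) -> P) | (S <-> P)) = T.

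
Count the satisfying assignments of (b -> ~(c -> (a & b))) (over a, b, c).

a | b | c | (a & b) | (c -> (a & b)) | ~(c -> (a & b)) | (b -> ~(c -> (a & b)))
- | - | - | ------- | -------------- | --------------- | ----------------------
T | T | T |    T    |       T        |        F        |           F           
T | T | F |    T    |       T        |        F        |           F           
T | F | T |    F    |       F        |        T        |           T           
T | F | F |    F    |       T        |        F        |           T           
F | T | T |    F    |       F        |        T        |           T           
F | T | F |    F    |       T        |        F        |           F           
F | F | T |    F    |       F        |        T        |           T           
F | F | F |    F    |       T        |        F        |           T           
The formula is true on 5 of the 8 rows.

5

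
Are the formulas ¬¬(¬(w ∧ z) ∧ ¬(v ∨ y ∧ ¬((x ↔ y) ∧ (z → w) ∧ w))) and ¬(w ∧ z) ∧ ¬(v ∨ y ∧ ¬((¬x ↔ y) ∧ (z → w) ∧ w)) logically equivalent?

not equivalent

x | y | z | w | v | φ | ψ
- | - | - | - | - | - | -
1 | 1 | 1 | 1 | 1 | 0 | 0
1 | 1 | 1 | 1 | 0 | 0 | 0
1 | 1 | 1 | 0 | 1 | 0 | 0
1 | 1 | 1 | 0 | 0 | 0 | 0
1 | 1 | 0 | 1 | 1 | 0 | 0
1 | 1 | 0 | 1 | 0 | 1 | 0
1 | 1 | 0 | 0 | 1 | 0 | 0
1 | 1 | 0 | 0 | 0 | 0 | 0
1 | 0 | 1 | 1 | 1 | 0 | 0
1 | 0 | 1 | 1 | 0 | 0 | 0
1 | 0 | 1 | 0 | 1 | 0 | 0
1 | 0 | 1 | 0 | 0 | 1 | 1
1 | 0 | 0 | 1 | 1 | 0 | 0
1 | 0 | 0 | 1 | 0 | 1 | 1
1 | 0 | 0 | 0 | 1 | 0 | 0
1 | 0 | 0 | 0 | 0 | 1 | 1
0 | 1 | 1 | 1 | 1 | 0 | 0
0 | 1 | 1 | 1 | 0 | 0 | 0
0 | 1 | 1 | 0 | 1 | 0 | 0
0 | 1 | 1 | 0 | 0 | 0 | 0
0 | 1 | 0 | 1 | 1 | 0 | 0
0 | 1 | 0 | 1 | 0 | 0 | 1
0 | 1 | 0 | 0 | 1 | 0 | 0
0 | 1 | 0 | 0 | 0 | 0 | 0
0 | 0 | 1 | 1 | 1 | 0 | 0
0 | 0 | 1 | 1 | 0 | 0 | 0
0 | 0 | 1 | 0 | 1 | 0 | 0
0 | 0 | 1 | 0 | 0 | 1 | 1
0 | 0 | 0 | 1 | 1 | 0 | 0
0 | 0 | 0 | 1 | 0 | 1 | 1
0 | 0 | 0 | 0 | 1 | 0 | 0
0 | 0 | 0 | 0 | 0 | 1 | 1
The columns differ at x=1, y=1, z=0, w=1, v=0 (φ=1, ψ=0), so they are not equivalent.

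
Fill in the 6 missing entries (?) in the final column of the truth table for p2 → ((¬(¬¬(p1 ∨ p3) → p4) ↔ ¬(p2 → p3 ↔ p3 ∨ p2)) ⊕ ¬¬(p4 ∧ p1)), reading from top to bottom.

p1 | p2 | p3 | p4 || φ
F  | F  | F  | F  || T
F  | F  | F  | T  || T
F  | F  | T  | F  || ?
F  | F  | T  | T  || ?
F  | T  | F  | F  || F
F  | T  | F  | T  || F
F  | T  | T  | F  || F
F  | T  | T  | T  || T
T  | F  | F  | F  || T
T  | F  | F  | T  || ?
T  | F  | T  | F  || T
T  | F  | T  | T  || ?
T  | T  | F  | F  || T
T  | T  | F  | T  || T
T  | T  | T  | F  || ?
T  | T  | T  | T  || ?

Row p1=F, p2=F, p3=T, p4=F: ((¬(¬¬(p1 ∨ p3) → p4) ↔ ¬(p2 → p3 ↔ p3 ∨ p2)) ⊕ ¬¬(p4 ∧ p1)) = F, so the formula = T.
Row p1=F, p2=F, p3=T, p4=T: ((¬(¬¬(p1 ∨ p3) → p4) ↔ ¬(p2 → p3 ↔ p3 ∨ p2)) ⊕ ¬¬(p4 ∧ p1)) = T, so the formula = T.
Row p1=T, p2=F, p3=F, p4=T: ((¬(¬¬(p1 ∨ p3) → p4) ↔ ¬(p2 → p3 ↔ p3 ∨ p2)) ⊕ ¬¬(p4 ∧ p1)) = T, so the formula = T.
Row p1=T, p2=F, p3=T, p4=T: ((¬(¬¬(p1 ∨ p3) → p4) ↔ ¬(p2 → p3 ↔ p3 ∨ p2)) ⊕ ¬¬(p4 ∧ p1)) = F, so the formula = T.
Row p1=T, p2=T, p3=T, p4=F: ((¬(¬¬(p1 ∨ p3) → p4) ↔ ¬(p2 → p3 ↔ p3 ∨ p2)) ⊕ ¬¬(p4 ∧ p1)) = F, so the formula = F.
Row p1=T, p2=T, p3=T, p4=T: ((¬(¬¬(p1 ∨ p3) → p4) ↔ ¬(p2 → p3 ↔ p3 ∨ p2)) ⊕ ¬¬(p4 ∧ p1)) = F, so the formula = F.

T, T, T, T, F, F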